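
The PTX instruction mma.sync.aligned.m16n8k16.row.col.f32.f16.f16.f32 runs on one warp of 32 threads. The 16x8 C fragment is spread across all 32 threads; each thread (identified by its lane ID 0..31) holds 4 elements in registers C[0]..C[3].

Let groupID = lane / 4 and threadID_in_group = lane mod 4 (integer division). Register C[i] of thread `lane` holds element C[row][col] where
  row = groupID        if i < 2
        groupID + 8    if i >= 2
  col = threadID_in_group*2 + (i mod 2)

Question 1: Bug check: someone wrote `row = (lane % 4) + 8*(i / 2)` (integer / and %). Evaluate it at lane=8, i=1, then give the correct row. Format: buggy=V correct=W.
`(lane % 4) + 8*(i / 2)`[8,1]->0
L=8->gid=8>>2=2, tid=8&3=0
[1]->row 2+0=2  col 0·2+1=1
row: 0 vs 2

buggy=0 correct=2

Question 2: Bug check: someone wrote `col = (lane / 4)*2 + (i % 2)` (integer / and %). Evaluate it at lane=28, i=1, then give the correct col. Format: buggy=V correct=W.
`(lane / 4)*2 + (i % 2)`[28,1]->15
L=28->g=28>>2=7, t=28&3=0
[1]->row 7+0=7  col 0·2+1=1
col: 15 vs 1

buggy=15 correct=1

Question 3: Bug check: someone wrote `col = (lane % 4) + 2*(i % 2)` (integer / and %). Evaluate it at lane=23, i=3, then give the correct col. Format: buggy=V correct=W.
`(lane % 4) + 2*(i % 2)`[23,3]⇒5
lane 23: gr=5 (23/4), th=3 (23%4)
i=3: r=5+8=13, c=3*2+1=7
col: 5 vs 7

buggy=5 correct=7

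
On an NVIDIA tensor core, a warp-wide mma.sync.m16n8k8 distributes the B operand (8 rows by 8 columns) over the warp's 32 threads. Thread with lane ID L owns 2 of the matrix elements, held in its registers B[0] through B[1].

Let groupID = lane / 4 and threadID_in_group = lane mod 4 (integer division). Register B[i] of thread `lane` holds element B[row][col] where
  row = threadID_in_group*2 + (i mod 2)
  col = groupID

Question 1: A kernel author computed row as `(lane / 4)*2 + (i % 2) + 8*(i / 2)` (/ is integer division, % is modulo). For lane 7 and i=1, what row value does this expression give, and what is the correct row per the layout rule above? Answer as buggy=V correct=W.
`(lane / 4)*2 + (i % 2) + 8*(i / 2)`[7,1]⇒3
lane 7⇒7/4=1, 7 mod 4=3
i=1  r:2·3+1⇒7  c:1
row: 3 vs 7

buggy=3 correct=7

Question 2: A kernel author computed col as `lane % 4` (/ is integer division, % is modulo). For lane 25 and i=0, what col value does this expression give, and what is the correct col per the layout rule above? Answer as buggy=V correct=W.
buggy=1 correct=6

`lane % 4`[25,0]->1
lane 25->25/4=6, 25 mod 4=1
i=0  r:2·1+0->2  c:6
col: 1 vs 6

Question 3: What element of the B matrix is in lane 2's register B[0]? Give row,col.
4,0

L=2⇒gr=2>>2=0, th=2&3=2
[0]⇒row 2·2+0=4  col gr=0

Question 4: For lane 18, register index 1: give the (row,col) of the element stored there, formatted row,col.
18: gr=4,th=2
[1] (2*2+1,4) = (5,4)

5,4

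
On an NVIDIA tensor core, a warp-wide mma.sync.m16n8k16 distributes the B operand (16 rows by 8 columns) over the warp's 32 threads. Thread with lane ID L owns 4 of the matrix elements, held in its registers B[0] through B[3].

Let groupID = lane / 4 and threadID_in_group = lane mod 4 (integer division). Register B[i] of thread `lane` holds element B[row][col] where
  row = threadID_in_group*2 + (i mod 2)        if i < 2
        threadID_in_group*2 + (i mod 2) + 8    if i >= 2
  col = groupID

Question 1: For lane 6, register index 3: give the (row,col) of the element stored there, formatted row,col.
13,1

lane 6=>6/4=1, 6 mod 4=2
i=3  r:2·2+1+8=>13  c:1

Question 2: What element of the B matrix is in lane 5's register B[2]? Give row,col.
10,1

L=5⇒gr=5>>2=1, th=5&3=1
[2]⇒row 1·2+0+8=10  col gr=1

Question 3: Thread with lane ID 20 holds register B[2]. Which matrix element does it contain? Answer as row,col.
L=20->gid=20>>2=5, tid=20&3=0
[2]->row 0·2+0+8=8  col gid=5

8,5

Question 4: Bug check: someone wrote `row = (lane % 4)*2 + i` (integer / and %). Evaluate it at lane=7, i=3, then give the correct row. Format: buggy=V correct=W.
`(lane % 4)*2 + i`[7,3]=>9
L=7=>grp=7>>2=1, tig=7&3=3
[3]=>row 3·2+1+8=15  col grp=1
row: 9 vs 15

buggy=9 correct=15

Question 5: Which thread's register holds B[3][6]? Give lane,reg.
c: 6->gid=6  r: 3->r8=0,tid=1,i&1=1
L=6*4+1=25  i=0*2+1=1

25,1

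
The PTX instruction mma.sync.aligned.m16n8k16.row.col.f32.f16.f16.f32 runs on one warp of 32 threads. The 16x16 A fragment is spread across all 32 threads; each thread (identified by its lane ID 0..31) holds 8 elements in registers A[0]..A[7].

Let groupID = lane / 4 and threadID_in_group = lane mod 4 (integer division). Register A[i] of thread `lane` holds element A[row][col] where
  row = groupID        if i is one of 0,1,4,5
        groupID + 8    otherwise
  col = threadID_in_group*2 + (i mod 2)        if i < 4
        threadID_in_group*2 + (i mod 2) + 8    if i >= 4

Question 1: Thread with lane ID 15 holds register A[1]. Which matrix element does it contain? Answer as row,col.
3,7

lane 15=>15/4=3, 15 mod 4=3
i=1  r:3+0=>3  c:2·3+1+0=>7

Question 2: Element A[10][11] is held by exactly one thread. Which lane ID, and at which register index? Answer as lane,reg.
r: 10->gid=2,r8=1  c: 11->c8=1,tid=1,i&1=1
L=2*4+1=9  i=1*4+1*2+1=7

9,7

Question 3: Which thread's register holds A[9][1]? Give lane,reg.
4,3

r=9⇒gr=1,Rb=1  c=1⇒Cb=0,th=0,odd=1
L=1*4+0=4  i=0*4+1*2+1=3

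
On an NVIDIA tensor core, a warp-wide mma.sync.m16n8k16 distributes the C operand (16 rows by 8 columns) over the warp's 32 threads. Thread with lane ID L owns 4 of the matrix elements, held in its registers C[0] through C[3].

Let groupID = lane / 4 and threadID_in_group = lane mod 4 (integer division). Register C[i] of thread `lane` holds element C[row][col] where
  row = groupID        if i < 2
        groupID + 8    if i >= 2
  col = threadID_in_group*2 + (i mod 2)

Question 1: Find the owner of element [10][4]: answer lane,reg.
10,2

r=10→G=2,rhi=1  c=4→T=2,p=0
L=2*4+2=10  i=1*2+0=2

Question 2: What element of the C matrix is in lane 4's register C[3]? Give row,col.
L=4->gid=4>>2=1, tid=4&3=0
[3]->row 1+8=9  col 0·2+1=1

9,1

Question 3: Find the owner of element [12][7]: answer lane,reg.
19,3

r=12⇒gr=4,Rb=1  c=7⇒th=3,odd=1
L=4*4+3=19  i=1*2+1=3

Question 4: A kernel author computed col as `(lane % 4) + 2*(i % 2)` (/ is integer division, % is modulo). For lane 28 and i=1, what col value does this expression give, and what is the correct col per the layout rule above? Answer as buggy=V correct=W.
buggy=2 correct=1

`(lane % 4) + 2*(i % 2)`[28,1]->2
28: gid=7,tid=0
[1] (7+0,0*2+1) = (7,1)
col: 2 vs 1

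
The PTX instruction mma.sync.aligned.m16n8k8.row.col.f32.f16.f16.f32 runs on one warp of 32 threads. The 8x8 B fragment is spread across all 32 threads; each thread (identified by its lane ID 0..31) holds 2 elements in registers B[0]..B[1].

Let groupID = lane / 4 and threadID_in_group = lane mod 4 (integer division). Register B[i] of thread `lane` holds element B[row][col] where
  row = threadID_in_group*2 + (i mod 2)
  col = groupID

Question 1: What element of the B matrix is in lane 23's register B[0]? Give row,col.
6,5

lane 23: G=5 (23/4), T=3 (23%4)
i=0: r=3*2+0=6, c=G=5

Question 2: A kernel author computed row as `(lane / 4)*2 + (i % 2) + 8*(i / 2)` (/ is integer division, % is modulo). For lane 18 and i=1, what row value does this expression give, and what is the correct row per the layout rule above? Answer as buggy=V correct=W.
buggy=9 correct=5

`(lane / 4)*2 + (i % 2) + 8*(i / 2)`[18,1]->9
18: gid=4,tid=2
[1] (2*2+1,4) = (5,4)
row: 9 vs 5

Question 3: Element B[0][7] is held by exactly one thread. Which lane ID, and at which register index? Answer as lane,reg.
c=7⇒gr=7  r=0⇒th=0,odd=0
L=7*4+0=28  i=0=0

28,0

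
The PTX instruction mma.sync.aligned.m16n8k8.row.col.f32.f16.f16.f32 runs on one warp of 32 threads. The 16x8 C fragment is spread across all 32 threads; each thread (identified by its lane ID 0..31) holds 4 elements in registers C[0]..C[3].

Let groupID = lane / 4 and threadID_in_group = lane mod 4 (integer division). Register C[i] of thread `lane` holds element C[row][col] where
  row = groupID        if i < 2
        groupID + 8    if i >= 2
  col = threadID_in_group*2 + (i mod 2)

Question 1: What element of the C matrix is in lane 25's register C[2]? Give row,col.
14,2

lane 25→25/4=6, 25 mod 4=1
i=2  r:6+8→14  c:2·1+0→2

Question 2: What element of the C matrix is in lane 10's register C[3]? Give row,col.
lane 10⇒10/4=2, 10 mod 4=2
i=3  r:2+8⇒10  c:2·2+1⇒5

10,5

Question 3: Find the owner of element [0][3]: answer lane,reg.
1,1

r=0⇒gr=0,Rb=0  c=3⇒th=1,odd=1
L=0*4+1=1  i=0*2+1=1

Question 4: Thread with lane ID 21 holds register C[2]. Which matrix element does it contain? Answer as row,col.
lane 21->21/4=5, 21 mod 4=1
i=2  r:5+8->13  c:2·1+0->2

13,2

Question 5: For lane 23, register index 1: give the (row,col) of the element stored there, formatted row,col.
23: gid=5,tid=3
[1] (5+0,3*2+1) = (5,7)

5,7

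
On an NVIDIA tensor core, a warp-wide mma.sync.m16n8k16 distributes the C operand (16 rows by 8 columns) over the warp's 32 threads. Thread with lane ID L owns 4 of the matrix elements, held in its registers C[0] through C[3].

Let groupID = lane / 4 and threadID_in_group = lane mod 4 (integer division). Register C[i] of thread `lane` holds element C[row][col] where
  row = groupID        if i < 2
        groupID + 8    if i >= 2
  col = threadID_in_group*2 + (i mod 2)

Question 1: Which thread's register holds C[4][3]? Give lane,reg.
17,1

r: 4->gid=4,r8=0  c: 3->tid=1,i&1=1
L=4*4+1=17  i=0*2+1=1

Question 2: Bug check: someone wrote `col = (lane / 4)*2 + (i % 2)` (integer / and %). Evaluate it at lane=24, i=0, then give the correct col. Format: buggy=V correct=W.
`(lane / 4)*2 + (i % 2)`[24,0]->12
L=24->g=24>>2=6, t=24&3=0
[0]->row 6+0=6  col 0·2+0=0
col: 12 vs 0

buggy=12 correct=0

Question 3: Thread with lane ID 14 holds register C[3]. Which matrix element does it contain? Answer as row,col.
11,5

lane 14: grp=3 (14/4), tig=2 (14%4)
i=3: r=3+8=11, c=2*2+1=5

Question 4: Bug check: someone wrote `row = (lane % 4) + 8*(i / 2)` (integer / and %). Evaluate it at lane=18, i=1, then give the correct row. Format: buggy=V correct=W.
`(lane % 4) + 8*(i / 2)`[18,1]->2
L=18->g=18>>2=4, t=18&3=2
[1]->row 4+0=4  col 2·2+1=5
row: 2 vs 4

buggy=2 correct=4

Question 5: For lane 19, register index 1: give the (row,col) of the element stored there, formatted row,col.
lane 19->19/4=4, 19 mod 4=3
i=1  r:4+0->4  c:2·3+1->7

4,7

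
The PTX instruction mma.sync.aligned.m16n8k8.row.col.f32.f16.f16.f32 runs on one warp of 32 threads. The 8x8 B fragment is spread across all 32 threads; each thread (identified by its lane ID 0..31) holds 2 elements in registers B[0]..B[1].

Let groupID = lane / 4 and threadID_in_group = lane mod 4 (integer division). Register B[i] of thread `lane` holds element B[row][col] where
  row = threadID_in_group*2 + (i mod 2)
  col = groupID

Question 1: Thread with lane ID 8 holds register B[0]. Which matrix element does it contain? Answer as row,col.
0,2

lane 8: grp=2 (8/4), tig=0 (8%4)
i=0: r=0*2+0=0, c=grp=2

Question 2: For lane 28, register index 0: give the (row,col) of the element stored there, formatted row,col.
lane 28→28/4=7, 28 mod 4=0
i=0  r:2·0+0→0  c:7

0,7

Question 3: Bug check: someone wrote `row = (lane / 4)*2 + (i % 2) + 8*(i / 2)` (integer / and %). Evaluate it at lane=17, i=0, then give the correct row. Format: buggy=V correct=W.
buggy=8 correct=2

`(lane / 4)*2 + (i % 2) + 8*(i / 2)`[17,0]=>8
17: grp=4,tig=1
[0] (1*2+0,4) = (2,4)
row: 8 vs 2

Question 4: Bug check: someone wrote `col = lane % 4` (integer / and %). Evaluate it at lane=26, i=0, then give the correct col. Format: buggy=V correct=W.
buggy=2 correct=6

`lane % 4`[26,0]->2
L=26->g=26>>2=6, t=26&3=2
[0]->row 2·2+0=4  col g=6
col: 2 vs 6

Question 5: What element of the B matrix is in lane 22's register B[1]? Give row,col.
lane 22: grp=5 (22/4), tig=2 (22%4)
i=1: r=2*2+1=5, c=grp=5

5,5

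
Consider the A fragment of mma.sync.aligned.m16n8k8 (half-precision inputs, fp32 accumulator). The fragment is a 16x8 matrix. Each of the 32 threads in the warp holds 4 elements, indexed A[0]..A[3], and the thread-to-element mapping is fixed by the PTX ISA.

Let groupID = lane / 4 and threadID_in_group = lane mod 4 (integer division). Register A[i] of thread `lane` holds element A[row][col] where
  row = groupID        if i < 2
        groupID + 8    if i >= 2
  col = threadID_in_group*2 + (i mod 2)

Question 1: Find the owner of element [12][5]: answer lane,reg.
18,3

r=12⇒gr=4,Rb=1  c=5⇒th=2,odd=1
L=4*4+2=18  i=1*2+1=3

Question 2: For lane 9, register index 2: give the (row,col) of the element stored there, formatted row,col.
lane 9=>9/4=2, 9 mod 4=1
i=2  r:2+8=>10  c:2·1+0=>2

10,2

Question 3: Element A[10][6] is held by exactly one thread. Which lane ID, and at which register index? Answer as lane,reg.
r=10->g=2,rb=1  c=6->t=3,b0=0
L=2*4+3=11  i=1*2+0=2

11,2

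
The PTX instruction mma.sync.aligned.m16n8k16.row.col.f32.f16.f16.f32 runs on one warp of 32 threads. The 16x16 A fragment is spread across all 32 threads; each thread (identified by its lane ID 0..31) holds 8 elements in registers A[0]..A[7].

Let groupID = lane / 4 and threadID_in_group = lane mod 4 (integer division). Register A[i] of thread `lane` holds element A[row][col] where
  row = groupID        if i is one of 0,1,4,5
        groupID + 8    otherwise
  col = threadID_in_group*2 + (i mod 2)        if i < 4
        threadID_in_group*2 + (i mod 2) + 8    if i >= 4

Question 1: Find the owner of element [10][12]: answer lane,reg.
r=10⇒gr=2,Rb=1  c=12⇒Cb=1,th=2,odd=0
L=2*4+2=10  i=1*4+1*2+0=6

10,6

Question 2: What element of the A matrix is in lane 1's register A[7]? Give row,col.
lane 1=>1/4=0, 1 mod 4=1
i=7  r:0+8=>8  c:2·1+1+8=>11

8,11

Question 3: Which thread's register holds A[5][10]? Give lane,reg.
r=5⇒gr=5,Rb=0  c=10⇒Cb=1,th=1,odd=0
L=5*4+1=21  i=1*4+0*2+0=4

21,4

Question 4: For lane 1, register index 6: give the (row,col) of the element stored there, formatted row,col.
lane 1⇒1/4=0, 1 mod 4=1
i=6  r:0+8⇒8  c:2·1+0+8⇒10

8,10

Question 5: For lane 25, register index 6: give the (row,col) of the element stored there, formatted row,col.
lane 25⇒25/4=6, 25 mod 4=1
i=6  r:6+8⇒14  c:2·1+0+8⇒10

14,10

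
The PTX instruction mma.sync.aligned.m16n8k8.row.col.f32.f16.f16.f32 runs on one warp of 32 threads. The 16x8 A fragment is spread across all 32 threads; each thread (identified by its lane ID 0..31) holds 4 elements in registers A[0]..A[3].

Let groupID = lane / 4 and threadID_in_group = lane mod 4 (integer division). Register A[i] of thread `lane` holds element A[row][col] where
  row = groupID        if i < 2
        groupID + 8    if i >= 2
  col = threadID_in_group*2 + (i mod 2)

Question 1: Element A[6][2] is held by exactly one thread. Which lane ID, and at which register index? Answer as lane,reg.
r=6->g=6,rb=0  c=2->t=1,b0=0
L=6*4+1=25  i=0*2+0=0

25,0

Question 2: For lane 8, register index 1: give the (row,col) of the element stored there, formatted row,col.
2,1

8: gid=2,tid=0
[1] (2+0,0*2+1) = (2,1)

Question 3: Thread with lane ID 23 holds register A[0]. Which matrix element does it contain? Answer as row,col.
lane 23: gr=5 (23/4), th=3 (23%4)
i=0: r=5+0=5, c=3*2+0=6

5,6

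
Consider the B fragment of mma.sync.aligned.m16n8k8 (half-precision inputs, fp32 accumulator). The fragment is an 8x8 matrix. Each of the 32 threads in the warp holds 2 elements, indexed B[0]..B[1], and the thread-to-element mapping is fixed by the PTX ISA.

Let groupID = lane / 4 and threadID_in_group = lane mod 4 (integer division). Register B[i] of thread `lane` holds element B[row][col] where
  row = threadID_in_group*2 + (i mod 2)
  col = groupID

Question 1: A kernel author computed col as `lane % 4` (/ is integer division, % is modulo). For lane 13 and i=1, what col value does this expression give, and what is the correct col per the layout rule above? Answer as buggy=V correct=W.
buggy=1 correct=3

`lane % 4`[13,1]⇒1
lane 13⇒13/4=3, 13 mod 4=1
i=1  r:2·1+1⇒3  c:3
col: 1 vs 3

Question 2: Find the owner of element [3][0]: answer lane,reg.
c=0→G=0  r=3→T=1,p=1
L=0*4+1=1  i=1=1

1,1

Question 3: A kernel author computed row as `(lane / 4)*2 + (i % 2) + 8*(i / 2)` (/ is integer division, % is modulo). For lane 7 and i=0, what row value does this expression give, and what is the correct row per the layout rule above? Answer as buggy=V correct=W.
`(lane / 4)*2 + (i % 2) + 8*(i / 2)`[7,0]⇒2
lane 7⇒7/4=1, 7 mod 4=3
i=0  r:2·3+0⇒6  c:1
row: 2 vs 6

buggy=2 correct=6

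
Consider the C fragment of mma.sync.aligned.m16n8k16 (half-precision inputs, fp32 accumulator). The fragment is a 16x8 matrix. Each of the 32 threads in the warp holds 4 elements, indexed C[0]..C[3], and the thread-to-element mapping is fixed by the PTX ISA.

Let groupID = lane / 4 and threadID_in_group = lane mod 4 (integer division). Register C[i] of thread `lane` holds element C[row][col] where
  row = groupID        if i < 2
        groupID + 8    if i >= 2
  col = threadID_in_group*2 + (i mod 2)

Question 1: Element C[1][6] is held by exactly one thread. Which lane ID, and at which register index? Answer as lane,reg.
r: 1->gid=1,r8=0  c: 6->tid=3,i&1=0
L=1*4+3=7  i=0*2+0=0

7,0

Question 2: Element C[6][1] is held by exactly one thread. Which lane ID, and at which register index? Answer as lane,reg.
r: 6->gid=6,r8=0  c: 1->tid=0,i&1=1
L=6*4+0=24  i=0*2+1=1

24,1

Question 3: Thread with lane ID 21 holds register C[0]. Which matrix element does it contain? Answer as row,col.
L=21⇒gr=21>>2=5, th=21&3=1
[0]⇒row 5+0=5  col 1·2+0=2

5,2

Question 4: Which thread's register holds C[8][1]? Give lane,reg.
r=8->g=0,rb=1  c=1->t=0,b0=1
L=0*4+0=0  i=1*2+1=3

0,3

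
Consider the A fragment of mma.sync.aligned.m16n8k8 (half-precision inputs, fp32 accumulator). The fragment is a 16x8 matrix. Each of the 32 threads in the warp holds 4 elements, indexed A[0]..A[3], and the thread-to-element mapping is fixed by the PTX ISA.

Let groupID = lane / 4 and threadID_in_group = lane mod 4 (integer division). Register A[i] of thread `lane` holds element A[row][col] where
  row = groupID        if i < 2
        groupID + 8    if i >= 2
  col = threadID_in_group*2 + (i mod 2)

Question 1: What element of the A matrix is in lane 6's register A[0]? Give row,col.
lane 6: G=1 (6/4), T=2 (6%4)
i=0: r=1+0=1, c=2*2+0=4

1,4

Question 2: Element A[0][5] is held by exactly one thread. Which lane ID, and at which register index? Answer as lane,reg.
r=0->g=0,rb=0  c=5->t=2,b0=1
L=0*4+2=2  i=0*2+1=1

2,1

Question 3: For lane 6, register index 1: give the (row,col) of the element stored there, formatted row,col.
lane 6: gid=1 (6/4), tid=2 (6%4)
i=1: r=1+0=1, c=2*2+1=5

1,5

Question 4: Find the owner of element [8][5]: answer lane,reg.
2,3

r:8=>grp=0,rB=1  c:5=>tig=2,lo=1
L=0*4+2=2  i=1*2+1=3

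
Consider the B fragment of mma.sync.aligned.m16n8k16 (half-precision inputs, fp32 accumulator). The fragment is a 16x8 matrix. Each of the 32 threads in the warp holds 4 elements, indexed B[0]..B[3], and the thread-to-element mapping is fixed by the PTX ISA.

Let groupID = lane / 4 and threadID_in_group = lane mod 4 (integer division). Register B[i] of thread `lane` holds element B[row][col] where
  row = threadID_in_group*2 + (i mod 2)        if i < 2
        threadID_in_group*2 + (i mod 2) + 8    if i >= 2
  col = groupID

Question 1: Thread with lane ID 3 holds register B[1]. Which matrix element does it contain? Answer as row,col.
L=3⇒gr=3>>2=0, th=3&3=3
[1]⇒row 3·2+1+0=7  col gr=0

7,0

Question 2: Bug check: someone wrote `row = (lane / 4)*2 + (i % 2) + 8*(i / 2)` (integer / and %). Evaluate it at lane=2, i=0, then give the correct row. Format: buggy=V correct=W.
buggy=0 correct=4

`(lane / 4)*2 + (i % 2) + 8*(i / 2)`[2,0]→0
lane 2→2/4=0, 2 mod 4=2
i=0  r:2·2+0+0→4  c:0
row: 0 vs 4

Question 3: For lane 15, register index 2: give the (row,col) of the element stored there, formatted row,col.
14,3

15: grp=3,tig=3
[2] (3*2+0+8,3) = (14,3)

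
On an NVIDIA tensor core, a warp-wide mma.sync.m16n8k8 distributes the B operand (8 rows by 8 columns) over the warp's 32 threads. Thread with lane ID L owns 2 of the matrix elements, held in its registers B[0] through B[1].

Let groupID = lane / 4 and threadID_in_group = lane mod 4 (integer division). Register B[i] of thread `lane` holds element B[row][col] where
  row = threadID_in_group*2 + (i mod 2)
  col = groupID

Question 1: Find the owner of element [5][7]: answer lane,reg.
30,1

c: 7->gid=7  r: 5->tid=2,i&1=1
L=7*4+2=30  i=1=1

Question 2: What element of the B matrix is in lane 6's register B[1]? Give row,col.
5,1

6: gr=1,th=2
[1] (2*2+1,1) = (5,1)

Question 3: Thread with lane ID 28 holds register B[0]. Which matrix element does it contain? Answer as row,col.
0,7

28: gid=7,tid=0
[0] (0*2+0,7) = (0,7)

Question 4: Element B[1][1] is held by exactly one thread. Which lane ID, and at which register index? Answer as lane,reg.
4,1

c:1=>grp=1  r:1=>tig=0,lo=1
L=1*4+0=4  i=1=1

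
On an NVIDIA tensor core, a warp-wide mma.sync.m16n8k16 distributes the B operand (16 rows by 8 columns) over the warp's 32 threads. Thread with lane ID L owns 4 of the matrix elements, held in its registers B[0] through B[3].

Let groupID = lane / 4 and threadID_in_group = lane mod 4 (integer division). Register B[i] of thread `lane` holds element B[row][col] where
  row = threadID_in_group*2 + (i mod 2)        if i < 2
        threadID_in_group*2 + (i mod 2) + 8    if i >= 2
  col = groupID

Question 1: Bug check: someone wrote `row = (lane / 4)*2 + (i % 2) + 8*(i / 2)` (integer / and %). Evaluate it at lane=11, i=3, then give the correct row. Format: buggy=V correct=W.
`(lane / 4)*2 + (i % 2) + 8*(i / 2)`[11,3]→13
lane 11→11/4=2, 11 mod 4=3
i=3  r:2·3+1+8→15  c:2
row: 13 vs 15

buggy=13 correct=15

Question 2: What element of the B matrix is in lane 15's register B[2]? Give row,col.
14,3

lane 15: g=3 (15/4), t=3 (15%4)
i=2: r=3*2+0+8=14, c=g=3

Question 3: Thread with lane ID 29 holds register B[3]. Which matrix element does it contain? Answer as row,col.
11,7

lane 29->29/4=7, 29 mod 4=1
i=3  r:2·1+1+8->11  c:7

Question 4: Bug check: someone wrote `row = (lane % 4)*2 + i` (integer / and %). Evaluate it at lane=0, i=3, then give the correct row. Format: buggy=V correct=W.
`(lane % 4)*2 + i`[0,3]=>3
lane 0=>0/4=0, 0 mod 4=0
i=3  r:2·0+1+8=>9  c:0
row: 3 vs 9

buggy=3 correct=9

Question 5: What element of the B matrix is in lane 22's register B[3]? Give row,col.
13,5

22: gr=5,th=2
[3] (2*2+1+8,5) = (13,5)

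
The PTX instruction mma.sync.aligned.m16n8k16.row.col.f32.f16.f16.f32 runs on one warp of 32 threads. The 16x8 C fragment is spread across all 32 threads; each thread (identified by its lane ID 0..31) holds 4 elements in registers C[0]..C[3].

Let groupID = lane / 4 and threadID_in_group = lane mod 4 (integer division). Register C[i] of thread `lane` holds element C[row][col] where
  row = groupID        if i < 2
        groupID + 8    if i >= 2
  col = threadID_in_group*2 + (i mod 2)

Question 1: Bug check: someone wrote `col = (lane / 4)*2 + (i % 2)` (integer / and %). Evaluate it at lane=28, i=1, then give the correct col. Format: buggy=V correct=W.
`(lane / 4)*2 + (i % 2)`[28,1]->15
L=28->g=28>>2=7, t=28&3=0
[1]->row 7+0=7  col 0·2+1=1
col: 15 vs 1

buggy=15 correct=1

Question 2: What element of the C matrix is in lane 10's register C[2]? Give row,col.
10,4

10: grp=2,tig=2
[2] (2+8,2*2+0) = (10,4)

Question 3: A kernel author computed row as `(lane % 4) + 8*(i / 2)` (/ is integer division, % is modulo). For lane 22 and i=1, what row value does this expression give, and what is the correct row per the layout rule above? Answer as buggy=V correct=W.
buggy=2 correct=5

`(lane % 4) + 8*(i / 2)`[22,1]⇒2
lane 22: gr=5 (22/4), th=2 (22%4)
i=1: r=5+0=5, c=2*2+1=5
row: 2 vs 5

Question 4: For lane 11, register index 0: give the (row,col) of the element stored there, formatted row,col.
2,6

lane 11: gid=2 (11/4), tid=3 (11%4)
i=0: r=2+0=2, c=3*2+0=6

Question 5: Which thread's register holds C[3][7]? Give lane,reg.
15,1

r: 3->gid=3,r8=0  c: 7->tid=3,i&1=1
L=3*4+3=15  i=0*2+1=1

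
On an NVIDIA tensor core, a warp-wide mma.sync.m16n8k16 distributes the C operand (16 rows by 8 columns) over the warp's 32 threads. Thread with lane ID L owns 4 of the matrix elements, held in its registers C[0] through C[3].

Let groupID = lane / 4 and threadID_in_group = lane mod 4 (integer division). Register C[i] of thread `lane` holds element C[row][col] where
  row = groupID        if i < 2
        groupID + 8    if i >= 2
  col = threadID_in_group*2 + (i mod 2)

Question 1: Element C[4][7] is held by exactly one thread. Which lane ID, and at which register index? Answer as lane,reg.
19,1

r=4⇒gr=4,Rb=0  c=7⇒th=3,odd=1
L=4*4+3=19  i=0*2+1=1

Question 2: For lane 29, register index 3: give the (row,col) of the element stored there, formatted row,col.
15,3

lane 29⇒29/4=7, 29 mod 4=1
i=3  r:7+8⇒15  c:2·1+1⇒3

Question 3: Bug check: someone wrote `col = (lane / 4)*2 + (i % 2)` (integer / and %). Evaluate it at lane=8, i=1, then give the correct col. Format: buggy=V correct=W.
`(lane / 4)*2 + (i % 2)`[8,1]->5
L=8->g=8>>2=2, t=8&3=0
[1]->row 2+0=2  col 0·2+1=1
col: 5 vs 1

buggy=5 correct=1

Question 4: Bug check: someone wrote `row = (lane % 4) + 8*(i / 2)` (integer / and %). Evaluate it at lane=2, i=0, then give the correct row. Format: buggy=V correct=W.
`(lane % 4) + 8*(i / 2)`[2,0]->2
L=2->gid=2>>2=0, tid=2&3=2
[0]->row 0+0=0  col 2·2+0=4
row: 2 vs 0

buggy=2 correct=0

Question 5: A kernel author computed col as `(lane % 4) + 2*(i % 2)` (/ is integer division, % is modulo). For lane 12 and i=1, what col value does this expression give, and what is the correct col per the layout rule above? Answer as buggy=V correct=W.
`(lane % 4) + 2*(i % 2)`[12,1]⇒2
lane 12⇒12/4=3, 12 mod 4=0
i=1  r:3+0⇒3  c:2·0+1⇒1
col: 2 vs 1

buggy=2 correct=1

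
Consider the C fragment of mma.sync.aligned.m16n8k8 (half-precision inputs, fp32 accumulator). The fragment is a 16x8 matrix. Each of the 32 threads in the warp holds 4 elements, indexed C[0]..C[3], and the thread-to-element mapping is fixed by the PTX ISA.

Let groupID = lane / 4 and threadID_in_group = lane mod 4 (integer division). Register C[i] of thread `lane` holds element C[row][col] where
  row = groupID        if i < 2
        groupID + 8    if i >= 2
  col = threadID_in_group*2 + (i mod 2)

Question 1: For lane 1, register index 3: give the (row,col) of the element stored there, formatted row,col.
8,3

L=1->gid=1>>2=0, tid=1&3=1
[3]->row 0+8=8  col 1·2+1=3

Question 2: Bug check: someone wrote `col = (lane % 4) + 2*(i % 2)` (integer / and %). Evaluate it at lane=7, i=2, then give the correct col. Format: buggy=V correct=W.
`(lane % 4) + 2*(i % 2)`[7,2]->3
lane 7->7/4=1, 7 mod 4=3
i=2  r:1+8->9  c:2·3+0->6
col: 3 vs 6

buggy=3 correct=6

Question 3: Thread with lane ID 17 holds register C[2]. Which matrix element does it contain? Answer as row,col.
12,2

17: gid=4,tid=1
[2] (4+8,1*2+0) = (12,2)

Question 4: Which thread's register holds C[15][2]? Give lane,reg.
29,2

r=15→G=7,rhi=1  c=2→T=1,p=0
L=7*4+1=29  i=1*2+0=2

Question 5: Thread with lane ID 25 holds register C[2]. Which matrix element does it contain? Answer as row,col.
14,2

lane 25: G=6 (25/4), T=1 (25%4)
i=2: r=6+8=14, c=1*2+0=2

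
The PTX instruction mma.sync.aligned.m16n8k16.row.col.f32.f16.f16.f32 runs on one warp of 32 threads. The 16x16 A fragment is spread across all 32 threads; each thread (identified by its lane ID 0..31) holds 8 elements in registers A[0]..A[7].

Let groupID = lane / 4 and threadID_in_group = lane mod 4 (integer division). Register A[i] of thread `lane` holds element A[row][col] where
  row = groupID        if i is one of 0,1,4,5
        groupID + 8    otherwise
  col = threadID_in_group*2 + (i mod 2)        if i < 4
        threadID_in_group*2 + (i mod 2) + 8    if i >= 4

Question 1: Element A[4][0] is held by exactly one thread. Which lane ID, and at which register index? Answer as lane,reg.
16,0

r=4⇒gr=4,Rb=0  c=0⇒Cb=0,th=0,odd=0
L=4*4+0=16  i=0*4+0*2+0=0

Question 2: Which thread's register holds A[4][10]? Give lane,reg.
r:4=>grp=4,rB=0  c:10=>cB=1,tig=1,lo=0
L=4*4+1=17  i=1*4+0*2+0=4

17,4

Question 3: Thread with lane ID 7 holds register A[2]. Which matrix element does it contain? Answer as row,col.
7: G=1,T=3
[2] (1+8,3*2+0+0) = (9,6)

9,6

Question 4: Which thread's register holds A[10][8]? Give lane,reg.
8,6

r=10⇒gr=2,Rb=1  c=8⇒Cb=1,th=0,odd=0
L=2*4+0=8  i=1*4+1*2+0=6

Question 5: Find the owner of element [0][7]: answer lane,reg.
3,1

r: 0->gid=0,r8=0  c: 7->c8=0,tid=3,i&1=1
L=0*4+3=3  i=0*4+0*2+1=1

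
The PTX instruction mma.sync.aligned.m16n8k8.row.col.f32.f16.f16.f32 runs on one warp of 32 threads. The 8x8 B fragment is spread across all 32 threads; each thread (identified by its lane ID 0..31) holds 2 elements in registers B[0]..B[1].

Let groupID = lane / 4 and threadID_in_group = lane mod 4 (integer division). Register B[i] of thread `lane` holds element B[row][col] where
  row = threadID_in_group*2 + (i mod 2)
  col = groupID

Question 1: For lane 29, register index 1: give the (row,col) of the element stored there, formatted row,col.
lane 29: gr=7 (29/4), th=1 (29%4)
i=1: r=1*2+1=3, c=gr=7

3,7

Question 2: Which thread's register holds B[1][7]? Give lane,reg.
28,1

c=7->g=7  r=1->t=0,b0=1
L=7*4+0=28  i=1=1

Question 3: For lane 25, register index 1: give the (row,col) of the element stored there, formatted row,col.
L=25->gid=25>>2=6, tid=25&3=1
[1]->row 1·2+1=3  col gid=6

3,6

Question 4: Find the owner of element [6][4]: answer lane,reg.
c:4=>grp=4  r:6=>tig=3,lo=0
L=4*4+3=19  i=0=0

19,0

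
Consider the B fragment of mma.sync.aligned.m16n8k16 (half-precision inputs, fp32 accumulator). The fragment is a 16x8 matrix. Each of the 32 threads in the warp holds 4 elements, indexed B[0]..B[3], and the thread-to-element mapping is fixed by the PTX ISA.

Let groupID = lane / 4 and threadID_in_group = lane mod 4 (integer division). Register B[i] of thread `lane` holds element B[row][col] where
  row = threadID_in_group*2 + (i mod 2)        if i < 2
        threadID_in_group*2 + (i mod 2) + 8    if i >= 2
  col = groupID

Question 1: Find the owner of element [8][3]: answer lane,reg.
c=3→G=3  r=8→rhi=1,T=0,p=0
L=3*4+0=12  i=1*2+0=2

12,2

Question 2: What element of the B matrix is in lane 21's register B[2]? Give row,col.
10,5

21: g=5,t=1
[2] (1*2+0+8,5) = (10,5)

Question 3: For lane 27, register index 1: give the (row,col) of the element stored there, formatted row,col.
7,6

L=27=>grp=27>>2=6, tig=27&3=3
[1]=>row 3·2+1+0=7  col grp=6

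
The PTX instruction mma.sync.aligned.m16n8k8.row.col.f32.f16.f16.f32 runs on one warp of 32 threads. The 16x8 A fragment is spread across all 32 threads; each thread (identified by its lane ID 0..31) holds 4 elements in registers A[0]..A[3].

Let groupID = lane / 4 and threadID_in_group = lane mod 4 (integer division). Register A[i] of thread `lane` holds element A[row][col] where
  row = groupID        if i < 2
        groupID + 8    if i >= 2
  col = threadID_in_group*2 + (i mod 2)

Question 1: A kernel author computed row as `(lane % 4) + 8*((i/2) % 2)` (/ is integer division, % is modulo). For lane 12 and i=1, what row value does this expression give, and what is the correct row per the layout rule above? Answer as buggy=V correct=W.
`(lane % 4) + 8*((i/2) % 2)`[12,1]->0
lane 12: gid=3 (12/4), tid=0 (12%4)
i=1: r=3+0=3, c=0*2+1=1
row: 0 vs 3

buggy=0 correct=3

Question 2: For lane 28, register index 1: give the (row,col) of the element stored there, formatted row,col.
7,1

L=28→G=28>>2=7, T=28&3=0
[1]→row 7+0=7  col 0·2+1=1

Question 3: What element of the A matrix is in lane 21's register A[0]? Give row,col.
5,2

lane 21->21/4=5, 21 mod 4=1
i=0  r:5+0->5  c:2·1+0->2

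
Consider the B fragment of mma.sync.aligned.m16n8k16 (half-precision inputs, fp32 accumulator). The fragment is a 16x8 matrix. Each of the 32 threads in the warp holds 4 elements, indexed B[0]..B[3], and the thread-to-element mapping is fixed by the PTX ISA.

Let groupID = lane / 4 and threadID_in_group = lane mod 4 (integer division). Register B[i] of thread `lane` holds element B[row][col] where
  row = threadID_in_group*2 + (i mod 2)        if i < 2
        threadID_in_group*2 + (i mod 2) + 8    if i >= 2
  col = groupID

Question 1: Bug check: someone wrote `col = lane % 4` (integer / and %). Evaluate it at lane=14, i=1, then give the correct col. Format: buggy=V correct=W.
`lane % 4`[14,1]=>2
lane 14=>14/4=3, 14 mod 4=2
i=1  r:2·2+1+0=>5  c:3
col: 2 vs 3

buggy=2 correct=3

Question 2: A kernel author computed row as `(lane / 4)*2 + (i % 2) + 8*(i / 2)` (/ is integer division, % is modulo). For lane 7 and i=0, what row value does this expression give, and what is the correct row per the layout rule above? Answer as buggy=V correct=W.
`(lane / 4)*2 + (i % 2) + 8*(i / 2)`[7,0]->2
7: g=1,t=3
[0] (3*2+0+0,1) = (6,1)
row: 2 vs 6

buggy=2 correct=6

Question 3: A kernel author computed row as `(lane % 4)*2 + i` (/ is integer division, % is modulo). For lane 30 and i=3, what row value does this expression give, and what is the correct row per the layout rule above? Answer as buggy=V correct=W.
`(lane % 4)*2 + i`[30,3]=>7
lane 30=>30/4=7, 30 mod 4=2
i=3  r:2·2+1+8=>13  c:7
row: 7 vs 13

buggy=7 correct=13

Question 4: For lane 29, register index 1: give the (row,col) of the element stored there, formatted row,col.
lane 29⇒29/4=7, 29 mod 4=1
i=1  r:2·1+1+0⇒3  c:7

3,7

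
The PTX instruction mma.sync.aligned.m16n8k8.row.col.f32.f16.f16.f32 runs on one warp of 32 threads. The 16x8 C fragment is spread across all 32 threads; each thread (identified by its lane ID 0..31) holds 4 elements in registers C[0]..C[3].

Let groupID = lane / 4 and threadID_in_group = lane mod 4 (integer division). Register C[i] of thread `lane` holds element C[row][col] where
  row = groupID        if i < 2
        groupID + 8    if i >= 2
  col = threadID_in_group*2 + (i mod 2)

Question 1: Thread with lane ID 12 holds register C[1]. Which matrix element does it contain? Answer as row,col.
lane 12: grp=3 (12/4), tig=0 (12%4)
i=1: r=3+0=3, c=0*2+1=1

3,1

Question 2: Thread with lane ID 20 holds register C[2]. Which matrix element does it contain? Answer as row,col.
13,0

lane 20: gid=5 (20/4), tid=0 (20%4)
i=2: r=5+8=13, c=0*2+0=0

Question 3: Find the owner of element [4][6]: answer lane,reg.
19,0

r: 4->gid=4,r8=0  c: 6->tid=3,i&1=0
L=4*4+3=19  i=0*2+0=0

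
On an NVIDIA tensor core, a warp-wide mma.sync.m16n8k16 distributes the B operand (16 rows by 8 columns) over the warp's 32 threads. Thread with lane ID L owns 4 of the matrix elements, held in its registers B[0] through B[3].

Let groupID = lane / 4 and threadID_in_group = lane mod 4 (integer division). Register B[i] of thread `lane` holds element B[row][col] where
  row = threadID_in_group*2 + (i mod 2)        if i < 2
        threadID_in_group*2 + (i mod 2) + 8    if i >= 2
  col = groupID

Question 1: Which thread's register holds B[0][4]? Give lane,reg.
16,0

c: 4->gid=4  r: 0->r8=0,tid=0,i&1=0
L=4*4+0=16  i=0*2+0=0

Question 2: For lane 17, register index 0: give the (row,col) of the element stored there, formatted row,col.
L=17->gid=17>>2=4, tid=17&3=1
[0]->row 1·2+0+0=2  col gid=4

2,4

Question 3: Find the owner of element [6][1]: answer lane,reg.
7,0

c=1->g=1  r=6->rb=0,t=3,b0=0
L=1*4+3=7  i=0*2+0=0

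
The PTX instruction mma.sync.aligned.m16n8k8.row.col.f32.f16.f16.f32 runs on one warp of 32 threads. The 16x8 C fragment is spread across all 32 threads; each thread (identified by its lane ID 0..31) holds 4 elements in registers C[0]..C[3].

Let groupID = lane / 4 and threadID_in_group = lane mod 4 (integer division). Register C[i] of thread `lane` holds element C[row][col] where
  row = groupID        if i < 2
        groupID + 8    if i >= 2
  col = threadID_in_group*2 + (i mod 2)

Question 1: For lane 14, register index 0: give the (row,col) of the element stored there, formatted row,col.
3,4

lane 14->14/4=3, 14 mod 4=2
i=0  r:3+0->3  c:2·2+0->4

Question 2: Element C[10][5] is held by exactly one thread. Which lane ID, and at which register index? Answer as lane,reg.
r=10→G=2,rhi=1  c=5→T=2,p=1
L=2*4+2=10  i=1*2+1=3

10,3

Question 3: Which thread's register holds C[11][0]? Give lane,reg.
12,2

r:11=>grp=3,rB=1  c:0=>tig=0,lo=0
L=3*4+0=12  i=1*2+0=2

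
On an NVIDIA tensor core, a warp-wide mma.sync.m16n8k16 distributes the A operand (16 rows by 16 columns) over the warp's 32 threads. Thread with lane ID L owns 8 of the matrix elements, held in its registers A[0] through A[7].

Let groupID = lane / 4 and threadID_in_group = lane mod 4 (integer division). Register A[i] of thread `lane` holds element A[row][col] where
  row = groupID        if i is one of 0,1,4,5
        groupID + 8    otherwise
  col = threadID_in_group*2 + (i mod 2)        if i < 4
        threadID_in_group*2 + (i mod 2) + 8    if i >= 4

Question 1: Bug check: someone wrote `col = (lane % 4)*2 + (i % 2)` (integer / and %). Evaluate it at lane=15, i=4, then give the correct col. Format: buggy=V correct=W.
`(lane % 4)*2 + (i % 2)`[15,4]→6
15: G=3,T=3
[4] (3+0,3*2+0+8) = (3,14)
col: 6 vs 14

buggy=6 correct=14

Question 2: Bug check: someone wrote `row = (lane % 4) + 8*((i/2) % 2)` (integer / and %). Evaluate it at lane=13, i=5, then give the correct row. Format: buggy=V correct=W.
`(lane % 4) + 8*((i/2) % 2)`[13,5]->1
13: g=3,t=1
[5] (3+0,1*2+1+8) = (3,11)
row: 1 vs 3

buggy=1 correct=3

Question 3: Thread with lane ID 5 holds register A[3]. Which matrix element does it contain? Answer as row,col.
9,3

lane 5: G=1 (5/4), T=1 (5%4)
i=3: r=1+8=9, c=1*2+1+0=3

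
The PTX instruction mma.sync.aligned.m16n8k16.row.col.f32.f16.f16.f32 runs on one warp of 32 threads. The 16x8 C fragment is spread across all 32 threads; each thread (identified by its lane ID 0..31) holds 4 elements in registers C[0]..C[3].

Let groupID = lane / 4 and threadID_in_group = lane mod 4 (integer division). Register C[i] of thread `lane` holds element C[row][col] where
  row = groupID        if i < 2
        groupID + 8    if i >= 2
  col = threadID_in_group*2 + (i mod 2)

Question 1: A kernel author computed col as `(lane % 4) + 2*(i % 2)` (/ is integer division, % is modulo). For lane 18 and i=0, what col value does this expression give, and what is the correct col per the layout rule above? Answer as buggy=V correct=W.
`(lane % 4) + 2*(i % 2)`[18,0]->2
lane 18->18/4=4, 18 mod 4=2
i=0  r:4+0->4  c:2·2+0->4
col: 2 vs 4

buggy=2 correct=4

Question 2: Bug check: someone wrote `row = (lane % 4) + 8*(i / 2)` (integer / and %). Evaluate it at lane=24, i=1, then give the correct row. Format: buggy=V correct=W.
buggy=0 correct=6

`(lane % 4) + 8*(i / 2)`[24,1]->0
lane 24->24/4=6, 24 mod 4=0
i=1  r:6+0->6  c:2·0+1->1
row: 0 vs 6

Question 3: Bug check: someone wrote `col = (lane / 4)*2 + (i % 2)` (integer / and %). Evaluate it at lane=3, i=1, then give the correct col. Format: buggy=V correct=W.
buggy=1 correct=7

`(lane / 4)*2 + (i % 2)`[3,1]->1
L=3->gid=3>>2=0, tid=3&3=3
[1]->row 0+0=0  col 3·2+1=7
col: 1 vs 7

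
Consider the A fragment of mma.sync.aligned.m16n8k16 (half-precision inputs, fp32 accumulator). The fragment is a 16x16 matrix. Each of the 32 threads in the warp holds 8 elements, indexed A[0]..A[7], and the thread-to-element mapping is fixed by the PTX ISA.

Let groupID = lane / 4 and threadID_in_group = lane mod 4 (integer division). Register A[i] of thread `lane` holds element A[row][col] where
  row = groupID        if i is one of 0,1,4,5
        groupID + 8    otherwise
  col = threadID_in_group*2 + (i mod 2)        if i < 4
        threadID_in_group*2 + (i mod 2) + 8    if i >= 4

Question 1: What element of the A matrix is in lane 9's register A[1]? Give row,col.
2,3

lane 9: G=2 (9/4), T=1 (9%4)
i=1: r=2+0=2, c=1*2+1+0=3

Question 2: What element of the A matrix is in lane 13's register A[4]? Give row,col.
3,10

lane 13⇒13/4=3, 13 mod 4=1
i=4  r:3+0⇒3  c:2·1+0+8⇒10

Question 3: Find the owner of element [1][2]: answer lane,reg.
5,0

r:1=>grp=1,rB=0  c:2=>cB=0,tig=1,lo=0
L=1*4+1=5  i=0*4+0*2+0=0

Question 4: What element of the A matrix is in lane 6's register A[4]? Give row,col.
1,12

lane 6: g=1 (6/4), t=2 (6%4)
i=4: r=1+0=1, c=2*2+0+8=12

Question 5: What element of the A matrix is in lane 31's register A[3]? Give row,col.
15,7

31: grp=7,tig=3
[3] (7+8,3*2+1+0) = (15,7)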